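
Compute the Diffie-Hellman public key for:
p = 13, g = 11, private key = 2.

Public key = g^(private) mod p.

Step 1: A = g^a mod p = 11^2 mod 13.
  11^1 mod 13 = 11
  11^2 mod 13 = (11 * 11) mod 13 = 4
Result: A = 4.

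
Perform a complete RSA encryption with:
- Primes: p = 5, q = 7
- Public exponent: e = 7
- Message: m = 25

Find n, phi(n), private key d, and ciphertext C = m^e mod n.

Step 1: n = 5 * 7 = 35.
Step 2: phi(n) = (5-1)(7-1) = 4 * 6 = 24.
Step 3: Find d = 7^(-1) mod 24 = 7.
  Verify: 7 * 7 = 49 = 1 (mod 24).
Step 4: C = 25^7 mod 35 = 25.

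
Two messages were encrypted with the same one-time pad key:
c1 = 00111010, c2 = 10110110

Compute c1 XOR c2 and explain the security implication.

Step 1: c1 XOR c2 = (m1 XOR k) XOR (m2 XOR k).
Step 2: By XOR associativity/commutativity: = m1 XOR m2 XOR k XOR k = m1 XOR m2.
Step 3: 00111010 XOR 10110110 = 10001100 = 140.
Step 4: The key cancels out! An attacker learns m1 XOR m2 = 140, revealing the relationship between plaintexts.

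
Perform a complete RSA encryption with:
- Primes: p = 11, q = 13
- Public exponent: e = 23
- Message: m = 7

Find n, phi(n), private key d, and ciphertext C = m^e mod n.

Step 1: n = 11 * 13 = 143.
Step 2: phi(n) = (11-1)(13-1) = 10 * 12 = 120.
Step 3: Find d = 23^(-1) mod 120 = 47.
  Verify: 23 * 47 = 1081 = 1 (mod 120).
Step 4: C = 7^23 mod 143 = 2.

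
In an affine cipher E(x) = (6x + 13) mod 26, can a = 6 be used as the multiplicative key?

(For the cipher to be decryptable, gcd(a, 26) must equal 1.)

Step 1: Compute gcd(6, 26).
Step 2: gcd(6, 26) = 2.
Since gcd = 2 != 1, 6 shares a common factor with 26, so it cannot be used.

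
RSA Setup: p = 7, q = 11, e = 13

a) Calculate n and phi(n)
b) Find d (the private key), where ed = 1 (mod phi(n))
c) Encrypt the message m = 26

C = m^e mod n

Step 1: n = 7 * 11 = 77.
Step 2: phi(n) = (7-1)(11-1) = 6 * 10 = 60.
Step 3: Find d = 13^(-1) mod 60 = 37.
  Verify: 13 * 37 = 481 = 1 (mod 60).
Step 4: C = 26^13 mod 77 = 75.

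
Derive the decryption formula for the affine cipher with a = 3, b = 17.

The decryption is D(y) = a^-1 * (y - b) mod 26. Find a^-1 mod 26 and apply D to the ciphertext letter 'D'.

Step 1: Find a^-1, the modular inverse of 3 mod 26.
Step 2: We need 3 * a^-1 = 1 (mod 26).
Step 3: 3 * 9 = 27 = 1 * 26 + 1, so a^-1 = 9.
Step 4: D(y) = 9(y - 17) mod 26.
Step 5: Apply to 'D' (y = 3): D(3) = 9 * (3 - 17) mod 26 = 9 * -14 mod 26 = 4 -> 'E'.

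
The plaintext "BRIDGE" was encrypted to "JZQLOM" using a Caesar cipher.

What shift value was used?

Step 1: Compare first letters: B (position 1) -> J (position 9).
Step 2: Shift = (9 - 1) mod 26 = 8.
The shift value is 8.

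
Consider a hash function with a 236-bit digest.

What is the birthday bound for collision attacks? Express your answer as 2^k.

Step 1: The birthday paradox gives collision probability ~50% after sqrt(2^n) = 2^(n/2) hashes.
Step 2: For 236-bit output: 2^(236/2) = 2^118.
Step 3: Approximately 2^118 hash computations needed.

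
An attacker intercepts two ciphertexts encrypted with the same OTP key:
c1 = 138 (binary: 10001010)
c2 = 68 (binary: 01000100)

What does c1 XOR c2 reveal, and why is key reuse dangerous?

Step 1: c1 XOR c2 = (m1 XOR k) XOR (m2 XOR k).
Step 2: By XOR associativity/commutativity: = m1 XOR m2 XOR k XOR k = m1 XOR m2.
Step 3: 10001010 XOR 01000100 = 11001110 = 206.
Step 4: The key cancels out! An attacker learns m1 XOR m2 = 206, revealing the relationship between plaintexts.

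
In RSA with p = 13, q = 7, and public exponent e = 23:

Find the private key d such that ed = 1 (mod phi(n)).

Step 1: n = 13 * 7 = 91.
Step 2: phi(n) = 12 * 6 = 72.
Step 3: Find d such that 23 * d = 1 (mod 72).
Step 4: d = 23^(-1) mod 72 = 47.
Verification: 23 * 47 = 1081 = 15 * 72 + 1.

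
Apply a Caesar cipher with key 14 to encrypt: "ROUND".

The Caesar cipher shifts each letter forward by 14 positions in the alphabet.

Step 1: For each letter, shift forward by 14 positions (mod 26).
  R (position 17) -> position (17+14) mod 26 = 5 -> F
  O (position 14) -> position (14+14) mod 26 = 2 -> C
  U (position 20) -> position (20+14) mod 26 = 8 -> I
  N (position 13) -> position (13+14) mod 26 = 1 -> B
  D (position 3) -> position (3+14) mod 26 = 17 -> R
Result: FCIBR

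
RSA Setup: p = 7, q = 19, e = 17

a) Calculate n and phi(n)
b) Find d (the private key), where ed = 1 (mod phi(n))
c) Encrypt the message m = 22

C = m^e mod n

Step 1: n = 7 * 19 = 133.
Step 2: phi(n) = (7-1)(19-1) = 6 * 18 = 108.
Step 3: Find d = 17^(-1) mod 108 = 89.
  Verify: 17 * 89 = 1513 = 1 (mod 108).
Step 4: C = 22^17 mod 133 = 127.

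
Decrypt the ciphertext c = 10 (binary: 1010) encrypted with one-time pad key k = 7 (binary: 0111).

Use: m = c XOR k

Step 1: XOR ciphertext with key:
  Ciphertext: 1010
  Key:        0111
  XOR:        1101
Step 2: Plaintext = 1101 = 13 in decimal.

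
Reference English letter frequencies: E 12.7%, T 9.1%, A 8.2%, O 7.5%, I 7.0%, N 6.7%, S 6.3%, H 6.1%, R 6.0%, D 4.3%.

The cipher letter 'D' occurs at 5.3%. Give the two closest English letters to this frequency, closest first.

Step 1: Observed frequency of 'D' is 5.3%.
Step 2: Compute distances to each reference frequency and sort:
  R (6.0%): difference = 0.7% <-- BEST
  H (6.1%): difference = 0.8% <-- RUNNER-UP
  S (6.3%): difference = 1.0%
  D (4.3%): difference = 1.0%
  N (6.7%): difference = 1.4%
Step 3: Most likely is 'R' (6.0%, diff 0.7%); second most likely is 'H' (6.1%, diff 0.8%).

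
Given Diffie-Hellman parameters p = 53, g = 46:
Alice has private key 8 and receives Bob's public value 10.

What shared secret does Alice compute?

Step 1: s = B^a mod p = 10^8 mod 53.
  10^1 mod 53 = 10
  10^2 mod 53 = (10 * 10) mod 53 = 47
  10^3 mod 53 = (47 * 10) mod 53 = 46
  10^4 mod 53 = (46 * 10) mod 53 = 36
  10^5 mod 53 = (36 * 10) mod 53 = 42
  10^6 mod 53 = (42 * 10) mod 53 = 49
  10^7 mod 53 = (49 * 10) mod 53 = 13
  10^8 mod 53 = (13 * 10) mod 53 = 24
Result: shared secret = 24.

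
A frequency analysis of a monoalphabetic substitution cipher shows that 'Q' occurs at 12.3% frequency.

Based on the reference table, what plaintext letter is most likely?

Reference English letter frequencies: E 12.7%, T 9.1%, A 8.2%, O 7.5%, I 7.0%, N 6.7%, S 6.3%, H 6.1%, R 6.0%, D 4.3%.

Step 1: The observed frequency is 12.3%.
Step 2: Compare with English frequencies:
  E: 12.7% (difference: 0.4%) <-- closest
  T: 9.1% (difference: 3.2%)
  A: 8.2% (difference: 4.1%)
  O: 7.5% (difference: 4.8%)
  I: 7.0% (difference: 5.3%)
  N: 6.7% (difference: 5.6%)
  S: 6.3% (difference: 6.0%)
  H: 6.1% (difference: 6.2%)
  R: 6.0% (difference: 6.3%)
  D: 4.3% (difference: 8.0%)
Step 3: 'Q' most likely represents 'E' (frequency 12.7%).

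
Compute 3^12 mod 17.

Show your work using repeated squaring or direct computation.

Step 1: Compute 3^12 mod 17 step by step, reducing modulo 17 at each step.
  3^1 mod 17 = 3
  3^2 mod 17 = (3 * 3) mod 17 = 9
  3^3 mod 17 = (9 * 3) mod 17 = 10
  3^4 mod 17 = (10 * 3) mod 17 = 13
  3^5 mod 17 = (13 * 3) mod 17 = 5
  3^6 mod 17 = (5 * 3) mod 17 = 15
  3^7 mod 17 = (15 * 3) mod 17 = 11
  3^8 mod 17 = (11 * 3) mod 17 = 16
  3^9 mod 17 = (16 * 3) mod 17 = 14
  3^10 mod 17 = (14 * 3) mod 17 = 8
  3^11 mod 17 = (8 * 3) mod 17 = 7
  3^12 mod 17 = (7 * 3) mod 17 = 4
Step 2: Result = 4.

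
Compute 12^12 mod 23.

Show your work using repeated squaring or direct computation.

Step 1: Compute 12^12 mod 23 step by step, reducing modulo 23 at each step.
  12^1 mod 23 = 12
  12^2 mod 23 = (12 * 12) mod 23 = 6
  12^3 mod 23 = (6 * 12) mod 23 = 3
  12^4 mod 23 = (3 * 12) mod 23 = 13
  12^5 mod 23 = (13 * 12) mod 23 = 18
  12^6 mod 23 = (18 * 12) mod 23 = 9
  12^7 mod 23 = (9 * 12) mod 23 = 16
  12^8 mod 23 = (16 * 12) mod 23 = 8
  12^9 mod 23 = (8 * 12) mod 23 = 4
  12^10 mod 23 = (4 * 12) mod 23 = 2
  12^11 mod 23 = (2 * 12) mod 23 = 1
  12^12 mod 23 = (1 * 12) mod 23 = 12
Step 2: Result = 12.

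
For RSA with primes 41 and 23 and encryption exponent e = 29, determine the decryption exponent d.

Step 1: n = 41 * 23 = 943.
Step 2: phi(n) = 40 * 22 = 880.
Step 3: Find d such that 29 * d = 1 (mod 880).
Step 4: d = 29^(-1) mod 880 = 789.
Verification: 29 * 789 = 22881 = 26 * 880 + 1.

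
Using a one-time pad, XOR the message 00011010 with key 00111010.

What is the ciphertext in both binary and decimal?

Step 1: Write out the XOR operation bit by bit:
  Message: 00011010
  Key:     00111010
  XOR:     00100000
Step 2: Convert to decimal: 00100000 = 32.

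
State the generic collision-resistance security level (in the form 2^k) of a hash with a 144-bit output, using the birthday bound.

Step 1: The birthday paradox gives collision probability ~50% after sqrt(2^n) = 2^(n/2) hashes.
Step 2: For 144-bit output: 2^(144/2) = 2^72.
Step 3: Approximately 2^72 hash computations needed.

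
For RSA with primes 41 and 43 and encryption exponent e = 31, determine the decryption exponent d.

Step 1: n = 41 * 43 = 1763.
Step 2: phi(n) = 40 * 42 = 1680.
Step 3: Find d such that 31 * d = 1 (mod 1680).
Step 4: d = 31^(-1) mod 1680 = 271.
Verification: 31 * 271 = 8401 = 5 * 1680 + 1.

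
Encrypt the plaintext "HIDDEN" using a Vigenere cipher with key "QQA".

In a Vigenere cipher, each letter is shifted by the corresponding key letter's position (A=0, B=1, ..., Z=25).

Step 1: Repeat key to match plaintext length:
  Plaintext: HIDDEN
  Key:       QQAQQA
Step 2: Encrypt each letter:
  H(7) + Q(16) = (7+16) mod 26 = 23 = X
  I(8) + Q(16) = (8+16) mod 26 = 24 = Y
  D(3) + A(0) = (3+0) mod 26 = 3 = D
  D(3) + Q(16) = (3+16) mod 26 = 19 = T
  E(4) + Q(16) = (4+16) mod 26 = 20 = U
  N(13) + A(0) = (13+0) mod 26 = 13 = N
Ciphertext: XYDTUN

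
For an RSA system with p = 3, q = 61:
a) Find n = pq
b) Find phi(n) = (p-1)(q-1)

Step 1: n = p * q = 3 * 61 = 183.
Step 2: phi(n) = (p-1)(q-1) = 2 * 60 = 120.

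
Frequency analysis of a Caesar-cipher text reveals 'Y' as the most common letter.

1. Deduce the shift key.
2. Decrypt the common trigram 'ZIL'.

Step 1: In English, 'E' is the most frequent letter (12.7%).
Step 2: The most frequent ciphertext letter is 'Y' (position 24).
Step 3: Shift = (24 - 4) mod 26 = 20.
Step 4: Decrypt 'ZIL' by shifting back 20:
  Z -> F
  I -> O
  L -> R
Step 5: 'ZIL' decrypts to 'FOR'.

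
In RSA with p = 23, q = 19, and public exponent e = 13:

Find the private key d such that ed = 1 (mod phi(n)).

Step 1: n = 23 * 19 = 437.
Step 2: phi(n) = 22 * 18 = 396.
Step 3: Find d such that 13 * d = 1 (mod 396).
Step 4: d = 13^(-1) mod 396 = 61.
Verification: 13 * 61 = 793 = 2 * 396 + 1.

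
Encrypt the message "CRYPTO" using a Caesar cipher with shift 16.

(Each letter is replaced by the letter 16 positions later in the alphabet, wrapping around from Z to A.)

Step 1: For each letter, shift forward by 16 positions (mod 26).
  C (position 2) -> position (2+16) mod 26 = 18 -> S
  R (position 17) -> position (17+16) mod 26 = 7 -> H
  Y (position 24) -> position (24+16) mod 26 = 14 -> O
  P (position 15) -> position (15+16) mod 26 = 5 -> F
  T (position 19) -> position (19+16) mod 26 = 9 -> J
  O (position 14) -> position (14+16) mod 26 = 4 -> E
Result: SHOFJE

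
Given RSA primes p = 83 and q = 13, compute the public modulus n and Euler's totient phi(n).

Step 1: n = p * q = 83 * 13 = 1079.
Step 2: phi(n) = (p-1)(q-1) = 82 * 12 = 984.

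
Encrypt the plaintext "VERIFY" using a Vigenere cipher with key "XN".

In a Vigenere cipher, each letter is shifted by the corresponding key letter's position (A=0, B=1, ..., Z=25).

Step 1: Repeat key to match plaintext length:
  Plaintext: VERIFY
  Key:       XNXNXN
Step 2: Encrypt each letter:
  V(21) + X(23) = (21+23) mod 26 = 18 = S
  E(4) + N(13) = (4+13) mod 26 = 17 = R
  R(17) + X(23) = (17+23) mod 26 = 14 = O
  I(8) + N(13) = (8+13) mod 26 = 21 = V
  F(5) + X(23) = (5+23) mod 26 = 2 = C
  Y(24) + N(13) = (24+13) mod 26 = 11 = L
Ciphertext: SROVCL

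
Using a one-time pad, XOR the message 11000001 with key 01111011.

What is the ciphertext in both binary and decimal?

Step 1: Write out the XOR operation bit by bit:
  Message: 11000001
  Key:     01111011
  XOR:     10111010
Step 2: Convert to decimal: 10111010 = 186.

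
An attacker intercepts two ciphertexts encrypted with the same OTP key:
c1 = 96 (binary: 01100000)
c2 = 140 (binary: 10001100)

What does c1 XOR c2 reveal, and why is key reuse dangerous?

Step 1: c1 XOR c2 = (m1 XOR k) XOR (m2 XOR k).
Step 2: By XOR associativity/commutativity: = m1 XOR m2 XOR k XOR k = m1 XOR m2.
Step 3: 01100000 XOR 10001100 = 11101100 = 236.
Step 4: The key cancels out! An attacker learns m1 XOR m2 = 236, revealing the relationship between plaintexts.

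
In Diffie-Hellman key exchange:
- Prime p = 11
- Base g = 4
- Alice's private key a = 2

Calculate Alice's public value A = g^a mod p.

Step 1: A = g^a mod p = 4^2 mod 11.
  4^1 mod 11 = 4
  4^2 mod 11 = (4 * 4) mod 11 = 5
Result: A = 5.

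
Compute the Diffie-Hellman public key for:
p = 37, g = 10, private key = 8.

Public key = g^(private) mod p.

Step 1: A = g^a mod p = 10^8 mod 37.
  10^1 mod 37 = 10
  10^2 mod 37 = (10 * 10) mod 37 = 26
  10^3 mod 37 = (26 * 10) mod 37 = 1
  10^4 mod 37 = (1 * 10) mod 37 = 10
  10^5 mod 37 = (10 * 10) mod 37 = 26
  10^6 mod 37 = (26 * 10) mod 37 = 1
  10^7 mod 37 = (1 * 10) mod 37 = 10
  10^8 mod 37 = (10 * 10) mod 37 = 26
Result: A = 26.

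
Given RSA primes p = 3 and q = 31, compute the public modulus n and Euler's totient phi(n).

Step 1: n = p * q = 3 * 31 = 93.
Step 2: phi(n) = (p-1)(q-1) = 2 * 30 = 60.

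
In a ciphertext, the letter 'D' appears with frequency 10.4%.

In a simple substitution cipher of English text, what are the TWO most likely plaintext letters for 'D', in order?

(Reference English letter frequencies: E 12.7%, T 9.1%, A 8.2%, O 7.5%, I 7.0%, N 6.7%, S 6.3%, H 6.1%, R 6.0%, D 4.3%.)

Step 1: Observed frequency of 'D' is 10.4%.
Step 2: Compute distances to each reference frequency and sort:
  T (9.1%): difference = 1.3% <-- BEST
  A (8.2%): difference = 2.2% <-- RUNNER-UP
  E (12.7%): difference = 2.3%
  O (7.5%): difference = 2.9%
  I (7.0%): difference = 3.4%
Step 3: Most likely is 'T' (9.1%, diff 1.3%); second most likely is 'A' (8.2%, diff 2.2%).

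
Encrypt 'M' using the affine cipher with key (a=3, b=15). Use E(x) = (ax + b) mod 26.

Step 1: Convert 'M' to number: x = 12.
Step 2: E(12) = (3 * 12 + 15) mod 26 = 51 mod 26 = 25.
Step 3: Convert 25 back to letter: Z.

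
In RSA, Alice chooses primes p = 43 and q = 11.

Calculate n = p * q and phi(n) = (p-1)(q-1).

Step 1: n = p * q = 43 * 11 = 473.
Step 2: phi(n) = (p-1)(q-1) = 42 * 10 = 420.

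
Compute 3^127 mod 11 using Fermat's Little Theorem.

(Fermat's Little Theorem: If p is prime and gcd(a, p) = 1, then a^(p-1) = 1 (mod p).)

Step 1: Since 11 is prime, by Fermat's Little Theorem: 3^10 = 1 (mod 11).
Step 2: Reduce exponent: 127 mod 10 = 7.
Step 3: So 3^127 = 3^7 (mod 11).
Step 4: 3^7 mod 11 = 9.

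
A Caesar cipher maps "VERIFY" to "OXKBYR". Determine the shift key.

Step 1: Compare first letters: V (position 21) -> O (position 14).
Step 2: Shift = (14 - 21) mod 26 = 19.
The shift value is 19.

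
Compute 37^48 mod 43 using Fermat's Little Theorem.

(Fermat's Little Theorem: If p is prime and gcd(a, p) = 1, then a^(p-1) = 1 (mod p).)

Step 1: Since 43 is prime, by Fermat's Little Theorem: 37^42 = 1 (mod 43).
Step 2: Reduce exponent: 48 mod 42 = 6.
Step 3: So 37^48 = 37^6 (mod 43).
Step 4: 37^6 mod 43 = 1.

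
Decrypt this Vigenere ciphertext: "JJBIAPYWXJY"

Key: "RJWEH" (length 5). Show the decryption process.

Step 1: Key 'RJWEH' has length 5. Extended key: RJWEHRJWEHR
Step 2: Decrypt each position:
  J(9) - R(17) = 18 = S
  J(9) - J(9) = 0 = A
  B(1) - W(22) = 5 = F
  I(8) - E(4) = 4 = E
  A(0) - H(7) = 19 = T
  P(15) - R(17) = 24 = Y
  Y(24) - J(9) = 15 = P
  W(22) - W(22) = 0 = A
  X(23) - E(4) = 19 = T
  J(9) - H(7) = 2 = C
  Y(24) - R(17) = 7 = H
Plaintext: SAFETYPATCH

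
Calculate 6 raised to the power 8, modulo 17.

Step 1: Compute 6^8 mod 17 step by step, reducing modulo 17 at each step.
  6^1 mod 17 = 6
  6^2 mod 17 = (6 * 6) mod 17 = 2
  6^3 mod 17 = (2 * 6) mod 17 = 12
  6^4 mod 17 = (12 * 6) mod 17 = 4
  6^5 mod 17 = (4 * 6) mod 17 = 7
  6^6 mod 17 = (7 * 6) mod 17 = 8
  6^7 mod 17 = (8 * 6) mod 17 = 14
  6^8 mod 17 = (14 * 6) mod 17 = 16
Step 2: Result = 16.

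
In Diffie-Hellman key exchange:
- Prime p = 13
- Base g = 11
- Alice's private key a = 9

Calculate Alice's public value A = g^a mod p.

Step 1: A = g^a mod p = 11^9 mod 13.
  11^1 mod 13 = 11
  11^2 mod 13 = (11 * 11) mod 13 = 4
  11^3 mod 13 = (4 * 11) mod 13 = 5
  11^4 mod 13 = (5 * 11) mod 13 = 3
  11^5 mod 13 = (3 * 11) mod 13 = 7
  11^6 mod 13 = (7 * 11) mod 13 = 12
  11^7 mod 13 = (12 * 11) mod 13 = 2
  11^8 mod 13 = (2 * 11) mod 13 = 9
  11^9 mod 13 = (9 * 11) mod 13 = 8
Result: A = 8.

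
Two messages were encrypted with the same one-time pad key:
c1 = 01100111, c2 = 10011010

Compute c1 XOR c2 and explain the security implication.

Step 1: c1 XOR c2 = (m1 XOR k) XOR (m2 XOR k).
Step 2: By XOR associativity/commutativity: = m1 XOR m2 XOR k XOR k = m1 XOR m2.
Step 3: 01100111 XOR 10011010 = 11111101 = 253.
Step 4: The key cancels out! An attacker learns m1 XOR m2 = 253, revealing the relationship between plaintexts.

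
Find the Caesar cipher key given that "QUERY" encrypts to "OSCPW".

Step 1: Compare first letters: Q (position 16) -> O (position 14).
Step 2: Shift = (14 - 16) mod 26 = 24.
The shift value is 24.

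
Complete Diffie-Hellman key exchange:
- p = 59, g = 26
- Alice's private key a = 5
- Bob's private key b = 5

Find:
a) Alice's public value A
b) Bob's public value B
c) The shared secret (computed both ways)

Step 1: A = g^a mod p = 26^5 mod 59 = 15.
Step 2: B = g^b mod p = 26^5 mod 59 = 15.
Step 3: Alice computes s = B^a mod p = 15^5 mod 59 = 45.
Step 4: Bob computes s = A^b mod p = 15^5 mod 59 = 45.
Both sides agree: shared secret = 45.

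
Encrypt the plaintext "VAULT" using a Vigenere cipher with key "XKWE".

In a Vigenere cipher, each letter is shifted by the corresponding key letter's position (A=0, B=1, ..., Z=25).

Step 1: Repeat key to match plaintext length:
  Plaintext: VAULT
  Key:       XKWEX
Step 2: Encrypt each letter:
  V(21) + X(23) = (21+23) mod 26 = 18 = S
  A(0) + K(10) = (0+10) mod 26 = 10 = K
  U(20) + W(22) = (20+22) mod 26 = 16 = Q
  L(11) + E(4) = (11+4) mod 26 = 15 = P
  T(19) + X(23) = (19+23) mod 26 = 16 = Q
Ciphertext: SKQPQ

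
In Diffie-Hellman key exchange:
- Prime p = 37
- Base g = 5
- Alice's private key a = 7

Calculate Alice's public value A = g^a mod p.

Step 1: A = g^a mod p = 5^7 mod 37.
  5^1 mod 37 = 5
  5^2 mod 37 = (5 * 5) mod 37 = 25
  5^3 mod 37 = (25 * 5) mod 37 = 14
  5^4 mod 37 = (14 * 5) mod 37 = 33
  5^5 mod 37 = (33 * 5) mod 37 = 17
  5^6 mod 37 = (17 * 5) mod 37 = 11
  5^7 mod 37 = (11 * 5) mod 37 = 18
Result: A = 18.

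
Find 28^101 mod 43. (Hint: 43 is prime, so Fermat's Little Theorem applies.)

Step 1: Since 43 is prime, by Fermat's Little Theorem: 28^42 = 1 (mod 43).
Step 2: Reduce exponent: 101 mod 42 = 17.
Step 3: So 28^101 = 28^17 (mod 43).
Step 4: 28^17 mod 43 = 3.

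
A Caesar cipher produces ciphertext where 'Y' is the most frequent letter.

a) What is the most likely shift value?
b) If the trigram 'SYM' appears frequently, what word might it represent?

Step 1: In English, 'E' is the most frequent letter (12.7%).
Step 2: The most frequent ciphertext letter is 'Y' (position 24).
Step 3: Shift = (24 - 4) mod 26 = 20.
Step 4: Decrypt 'SYM' by shifting back 20:
  S -> Y
  Y -> E
  M -> S
Step 5: 'SYM' decrypts to 'YES'.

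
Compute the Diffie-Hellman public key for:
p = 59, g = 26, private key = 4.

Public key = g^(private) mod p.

Step 1: A = g^a mod p = 26^4 mod 59.
  26^1 mod 59 = 26
  26^2 mod 59 = (26 * 26) mod 59 = 27
  26^3 mod 59 = (27 * 26) mod 59 = 53
  26^4 mod 59 = (53 * 26) mod 59 = 21
Result: A = 21.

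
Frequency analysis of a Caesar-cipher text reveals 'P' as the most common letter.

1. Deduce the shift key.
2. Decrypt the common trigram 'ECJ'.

Step 1: In English, 'E' is the most frequent letter (12.7%).
Step 2: The most frequent ciphertext letter is 'P' (position 15).
Step 3: Shift = (15 - 4) mod 26 = 11.
Step 4: Decrypt 'ECJ' by shifting back 11:
  E -> T
  C -> R
  J -> Y
Step 5: 'ECJ' decrypts to 'TRY'.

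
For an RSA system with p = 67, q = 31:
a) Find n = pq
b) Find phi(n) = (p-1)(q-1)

Step 1: n = p * q = 67 * 31 = 2077.
Step 2: phi(n) = (p-1)(q-1) = 66 * 30 = 1980.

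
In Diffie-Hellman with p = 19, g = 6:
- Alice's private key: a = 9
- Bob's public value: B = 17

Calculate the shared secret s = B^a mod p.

Step 1: s = B^a mod p = 17^9 mod 19.
  17^1 mod 19 = 17
  17^2 mod 19 = (17 * 17) mod 19 = 4
  17^3 mod 19 = (4 * 17) mod 19 = 11
  17^4 mod 19 = (11 * 17) mod 19 = 16
  17^5 mod 19 = (16 * 17) mod 19 = 6
  17^6 mod 19 = (6 * 17) mod 19 = 7
  17^7 mod 19 = (7 * 17) mod 19 = 5
  17^8 mod 19 = (5 * 17) mod 19 = 9
  17^9 mod 19 = (9 * 17) mod 19 = 1
Result: shared secret = 1.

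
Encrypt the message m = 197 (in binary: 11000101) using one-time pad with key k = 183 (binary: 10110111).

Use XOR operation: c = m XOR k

Step 1: Write out the XOR operation bit by bit:
  Message: 11000101
  Key:     10110111
  XOR:     01110010
Step 2: Convert to decimal: 01110010 = 114.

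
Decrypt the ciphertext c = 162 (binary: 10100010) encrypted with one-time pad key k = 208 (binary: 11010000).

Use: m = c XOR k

Step 1: XOR ciphertext with key:
  Ciphertext: 10100010
  Key:        11010000
  XOR:        01110010
Step 2: Plaintext = 01110010 = 114 in decimal.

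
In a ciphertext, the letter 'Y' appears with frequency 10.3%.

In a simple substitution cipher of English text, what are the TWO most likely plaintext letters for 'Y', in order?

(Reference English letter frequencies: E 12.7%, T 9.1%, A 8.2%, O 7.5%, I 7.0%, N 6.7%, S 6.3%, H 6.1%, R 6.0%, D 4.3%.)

Step 1: Observed frequency of 'Y' is 10.3%.
Step 2: Compute distances to each reference frequency and sort:
  T (9.1%): difference = 1.2% <-- BEST
  A (8.2%): difference = 2.1% <-- RUNNER-UP
  E (12.7%): difference = 2.4%
  O (7.5%): difference = 2.8%
  I (7.0%): difference = 3.3%
Step 3: Most likely is 'T' (9.1%, diff 1.2%); second most likely is 'A' (8.2%, diff 2.1%).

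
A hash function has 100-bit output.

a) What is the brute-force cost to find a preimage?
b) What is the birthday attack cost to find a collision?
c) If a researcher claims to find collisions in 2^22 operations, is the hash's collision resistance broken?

Step 1: Preimage resistance requires brute-force of 2^100 operations.
Step 2: Collision resistance (birthday bound) = 2^(100/2) = 2^50.
Step 3: The claimed attack costs 2^22 operations.
Step 4: Since 2^22 < 2^50, the claimed attack beats the generic birthday bound, so collision resistance is broken.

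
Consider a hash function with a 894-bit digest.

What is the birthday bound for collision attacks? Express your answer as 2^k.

Step 1: The birthday paradox gives collision probability ~50% after sqrt(2^n) = 2^(n/2) hashes.
Step 2: For 894-bit output: 2^(894/2) = 2^447.
Step 3: Approximately 2^447 hash computations needed.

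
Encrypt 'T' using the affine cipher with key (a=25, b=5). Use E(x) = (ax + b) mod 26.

Step 1: Convert 'T' to number: x = 19.
Step 2: E(19) = (25 * 19 + 5) mod 26 = 480 mod 26 = 12.
Step 3: Convert 12 back to letter: M.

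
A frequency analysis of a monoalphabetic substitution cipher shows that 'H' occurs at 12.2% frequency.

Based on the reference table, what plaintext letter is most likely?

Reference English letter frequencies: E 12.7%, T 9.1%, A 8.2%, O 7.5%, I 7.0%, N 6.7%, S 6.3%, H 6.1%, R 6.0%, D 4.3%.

Step 1: The observed frequency is 12.2%.
Step 2: Compare with English frequencies:
  E: 12.7% (difference: 0.5%) <-- closest
  T: 9.1% (difference: 3.1%)
  A: 8.2% (difference: 4.0%)
  O: 7.5% (difference: 4.7%)
  I: 7.0% (difference: 5.2%)
  N: 6.7% (difference: 5.5%)
  S: 6.3% (difference: 5.9%)
  H: 6.1% (difference: 6.1%)
  R: 6.0% (difference: 6.2%)
  D: 4.3% (difference: 7.9%)
Step 3: 'H' most likely represents 'E' (frequency 12.7%).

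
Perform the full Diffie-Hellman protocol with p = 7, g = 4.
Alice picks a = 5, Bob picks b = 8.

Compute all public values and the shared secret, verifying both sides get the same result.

Step 1: A = g^a mod p = 4^5 mod 7 = 2.
Step 2: B = g^b mod p = 4^8 mod 7 = 2.
Step 3: Alice computes s = B^a mod p = 2^5 mod 7 = 4.
Step 4: Bob computes s = A^b mod p = 2^8 mod 7 = 4.
Both sides agree: shared secret = 4.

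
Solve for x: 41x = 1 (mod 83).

Step 1: We need x such that 41 * x = 1 (mod 83).
Step 2: Using the extended Euclidean algorithm or trial:
  41 * 81 = 3321 = 40 * 83 + 1.
Step 3: Since 3321 mod 83 = 1, the inverse is x = 81.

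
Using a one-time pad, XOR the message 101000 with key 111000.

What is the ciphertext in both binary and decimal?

Step 1: Write out the XOR operation bit by bit:
  Message: 101000
  Key:     111000
  XOR:     010000
Step 2: Convert to decimal: 010000 = 16.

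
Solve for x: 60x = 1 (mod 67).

Step 1: We need x such that 60 * x = 1 (mod 67).
Step 2: Using the extended Euclidean algorithm or trial:
  60 * 19 = 1140 = 17 * 67 + 1.
Step 3: Since 1140 mod 67 = 1, the inverse is x = 19.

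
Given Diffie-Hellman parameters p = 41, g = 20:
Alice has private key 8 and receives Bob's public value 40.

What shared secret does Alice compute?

Step 1: s = B^a mod p = 40^8 mod 41.
  40^1 mod 41 = 40
  40^2 mod 41 = (40 * 40) mod 41 = 1
  40^3 mod 41 = (1 * 40) mod 41 = 40
  40^4 mod 41 = (40 * 40) mod 41 = 1
  40^5 mod 41 = (1 * 40) mod 41 = 40
  40^6 mod 41 = (40 * 40) mod 41 = 1
  40^7 mod 41 = (1 * 40) mod 41 = 40
  40^8 mod 41 = (40 * 40) mod 41 = 1
Result: shared secret = 1.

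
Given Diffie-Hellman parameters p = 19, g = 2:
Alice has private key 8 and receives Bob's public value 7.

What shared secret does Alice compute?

Step 1: s = B^a mod p = 7^8 mod 19.
  7^1 mod 19 = 7
  7^2 mod 19 = (7 * 7) mod 19 = 11
  7^3 mod 19 = (11 * 7) mod 19 = 1
  7^4 mod 19 = (1 * 7) mod 19 = 7
  7^5 mod 19 = (7 * 7) mod 19 = 11
  7^6 mod 19 = (11 * 7) mod 19 = 1
  7^7 mod 19 = (1 * 7) mod 19 = 7
  7^8 mod 19 = (7 * 7) mod 19 = 11
Result: shared secret = 11.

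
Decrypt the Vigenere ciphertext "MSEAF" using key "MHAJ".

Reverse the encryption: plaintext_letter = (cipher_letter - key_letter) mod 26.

Step 1: Extend key: MHAJM
Step 2: Decrypt each letter (c - k) mod 26:
  M(12) - M(12) = (12-12) mod 26 = 0 = A
  S(18) - H(7) = (18-7) mod 26 = 11 = L
  E(4) - A(0) = (4-0) mod 26 = 4 = E
  A(0) - J(9) = (0-9) mod 26 = 17 = R
  F(5) - M(12) = (5-12) mod 26 = 19 = T
Plaintext: ALERT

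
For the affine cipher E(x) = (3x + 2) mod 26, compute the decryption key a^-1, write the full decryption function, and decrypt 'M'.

Step 1: Find a^-1, the modular inverse of 3 mod 26.
Step 2: We need 3 * a^-1 = 1 (mod 26).
Step 3: 3 * 9 = 27 = 1 * 26 + 1, so a^-1 = 9.
Step 4: D(y) = 9(y - 2) mod 26.
Step 5: Apply to 'M' (y = 12): D(12) = 9 * (12 - 2) mod 26 = 9 * 10 mod 26 = 12 -> 'M'.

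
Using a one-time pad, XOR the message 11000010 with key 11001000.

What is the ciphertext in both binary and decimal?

Step 1: Write out the XOR operation bit by bit:
  Message: 11000010
  Key:     11001000
  XOR:     00001010
Step 2: Convert to decimal: 00001010 = 10.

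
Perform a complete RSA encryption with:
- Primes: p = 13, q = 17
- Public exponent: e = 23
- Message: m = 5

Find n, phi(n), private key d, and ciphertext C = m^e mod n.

Step 1: n = 13 * 17 = 221.
Step 2: phi(n) = (13-1)(17-1) = 12 * 16 = 192.
Step 3: Find d = 23^(-1) mod 192 = 167.
  Verify: 23 * 167 = 3841 = 1 (mod 192).
Step 4: C = 5^23 mod 221 = 112.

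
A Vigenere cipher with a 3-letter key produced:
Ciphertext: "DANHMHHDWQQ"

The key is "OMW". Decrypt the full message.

Step 1: Key 'OMW' has length 3. Extended key: OMWOMWOMWOM
Step 2: Decrypt each position:
  D(3) - O(14) = 15 = P
  A(0) - M(12) = 14 = O
  N(13) - W(22) = 17 = R
  H(7) - O(14) = 19 = T
  M(12) - M(12) = 0 = A
  H(7) - W(22) = 11 = L
  H(7) - O(14) = 19 = T
  D(3) - M(12) = 17 = R
  W(22) - W(22) = 0 = A
  Q(16) - O(14) = 2 = C
  Q(16) - M(12) = 4 = E
Plaintext: PORTALTRACE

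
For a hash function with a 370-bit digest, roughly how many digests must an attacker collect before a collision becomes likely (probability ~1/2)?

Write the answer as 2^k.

Step 1: The birthday paradox gives collision probability ~50% after sqrt(2^n) = 2^(n/2) hashes.
Step 2: For 370-bit output: 2^(370/2) = 2^185.
Step 3: Approximately 2^185 hash computations needed.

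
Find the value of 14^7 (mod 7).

Step 1: Compute 14^7 mod 7 step by step, reducing modulo 7 at each step.
  14^1 mod 7 = 0
  14^2 mod 7 = (0 * 14) mod 7 = 0
  14^3 mod 7 = (0 * 14) mod 7 = 0
  14^4 mod 7 = (0 * 14) mod 7 = 0
  14^5 mod 7 = (0 * 14) mod 7 = 0
  14^6 mod 7 = (0 * 14) mod 7 = 0
  14^7 mod 7 = (0 * 14) mod 7 = 0
Step 2: Result = 0.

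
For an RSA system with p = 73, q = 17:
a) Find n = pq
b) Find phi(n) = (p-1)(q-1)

Step 1: n = p * q = 73 * 17 = 1241.
Step 2: phi(n) = (p-1)(q-1) = 72 * 16 = 1152.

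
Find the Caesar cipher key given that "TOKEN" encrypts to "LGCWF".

Step 1: Compare first letters: T (position 19) -> L (position 11).
Step 2: Shift = (11 - 19) mod 26 = 18.
The shift value is 18.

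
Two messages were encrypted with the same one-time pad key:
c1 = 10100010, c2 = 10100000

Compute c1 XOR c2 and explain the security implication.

Step 1: c1 XOR c2 = (m1 XOR k) XOR (m2 XOR k).
Step 2: By XOR associativity/commutativity: = m1 XOR m2 XOR k XOR k = m1 XOR m2.
Step 3: 10100010 XOR 10100000 = 00000010 = 2.
Step 4: The key cancels out! An attacker learns m1 XOR m2 = 2, revealing the relationship between plaintexts.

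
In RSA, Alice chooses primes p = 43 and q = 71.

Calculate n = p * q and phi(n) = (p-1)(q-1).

Step 1: n = p * q = 43 * 71 = 3053.
Step 2: phi(n) = (p-1)(q-1) = 42 * 70 = 2940.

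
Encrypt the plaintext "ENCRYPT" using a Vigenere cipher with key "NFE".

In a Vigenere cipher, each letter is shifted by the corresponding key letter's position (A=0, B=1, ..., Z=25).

Step 1: Repeat key to match plaintext length:
  Plaintext: ENCRYPT
  Key:       NFENFEN
Step 2: Encrypt each letter:
  E(4) + N(13) = (4+13) mod 26 = 17 = R
  N(13) + F(5) = (13+5) mod 26 = 18 = S
  C(2) + E(4) = (2+4) mod 26 = 6 = G
  R(17) + N(13) = (17+13) mod 26 = 4 = E
  Y(24) + F(5) = (24+5) mod 26 = 3 = D
  P(15) + E(4) = (15+4) mod 26 = 19 = T
  T(19) + N(13) = (19+13) mod 26 = 6 = G
Ciphertext: RSGEDTG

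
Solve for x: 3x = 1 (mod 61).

Step 1: We need x such that 3 * x = 1 (mod 61).
Step 2: Using the extended Euclidean algorithm or trial:
  3 * 41 = 123 = 2 * 61 + 1.
Step 3: Since 123 mod 61 = 1, the inverse is x = 41.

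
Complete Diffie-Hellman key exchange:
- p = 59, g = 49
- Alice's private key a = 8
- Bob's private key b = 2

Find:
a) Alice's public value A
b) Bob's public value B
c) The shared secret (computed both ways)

Step 1: A = g^a mod p = 49^8 mod 59 = 15.
Step 2: B = g^b mod p = 49^2 mod 59 = 41.
Step 3: Alice computes s = B^a mod p = 41^8 mod 59 = 48.
Step 4: Bob computes s = A^b mod p = 15^2 mod 59 = 48.
Both sides agree: shared secret = 48.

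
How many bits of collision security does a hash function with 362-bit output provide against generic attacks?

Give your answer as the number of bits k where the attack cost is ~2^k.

Step 1: The hash has a 362-bit output.
Step 2: Collision resistance means it should be infeasible to find any x != y with h(x) = h(y).
By the birthday bound, a generic collision search succeeds after about sqrt(2^362) = 2^(362/2) = 2^181 evaluations.
Step 3: Security level = 181 bits.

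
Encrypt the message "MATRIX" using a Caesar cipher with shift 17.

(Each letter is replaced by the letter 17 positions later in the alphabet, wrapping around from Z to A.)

Step 1: For each letter, shift forward by 17 positions (mod 26).
  M (position 12) -> position (12+17) mod 26 = 3 -> D
  A (position 0) -> position (0+17) mod 26 = 17 -> R
  T (position 19) -> position (19+17) mod 26 = 10 -> K
  R (position 17) -> position (17+17) mod 26 = 8 -> I
  I (position 8) -> position (8+17) mod 26 = 25 -> Z
  X (position 23) -> position (23+17) mod 26 = 14 -> O
Result: DRKIZO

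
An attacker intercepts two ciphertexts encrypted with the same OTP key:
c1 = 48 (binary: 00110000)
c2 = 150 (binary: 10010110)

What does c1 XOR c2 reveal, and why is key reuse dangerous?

Step 1: c1 XOR c2 = (m1 XOR k) XOR (m2 XOR k).
Step 2: By XOR associativity/commutativity: = m1 XOR m2 XOR k XOR k = m1 XOR m2.
Step 3: 00110000 XOR 10010110 = 10100110 = 166.
Step 4: The key cancels out! An attacker learns m1 XOR m2 = 166, revealing the relationship between plaintexts.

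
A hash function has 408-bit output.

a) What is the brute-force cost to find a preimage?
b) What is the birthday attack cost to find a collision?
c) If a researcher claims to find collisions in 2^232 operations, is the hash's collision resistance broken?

Step 1: Preimage resistance requires brute-force of 2^408 operations.
Step 2: Collision resistance (birthday bound) = 2^(408/2) = 2^204.
Step 3: The claimed attack costs 2^232 operations.
Step 4: Since 2^232 >= 2^204, the claimed attack is no faster than the generic birthday attack, so this does not break collision resistance.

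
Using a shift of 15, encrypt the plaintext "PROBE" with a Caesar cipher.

Step 1: For each letter, shift forward by 15 positions (mod 26).
  P (position 15) -> position (15+15) mod 26 = 4 -> E
  R (position 17) -> position (17+15) mod 26 = 6 -> G
  O (position 14) -> position (14+15) mod 26 = 3 -> D
  B (position 1) -> position (1+15) mod 26 = 16 -> Q
  E (position 4) -> position (4+15) mod 26 = 19 -> T
Result: EGDQT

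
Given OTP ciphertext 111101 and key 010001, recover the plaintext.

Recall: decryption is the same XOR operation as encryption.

Step 1: XOR ciphertext with key:
  Ciphertext: 111101
  Key:        010001
  XOR:        101100
Step 2: Plaintext = 101100 = 44 in decimal.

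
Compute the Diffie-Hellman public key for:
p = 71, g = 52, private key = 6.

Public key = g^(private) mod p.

Step 1: A = g^a mod p = 52^6 mod 71.
  52^1 mod 71 = 52
  52^2 mod 71 = (52 * 52) mod 71 = 6
  52^3 mod 71 = (6 * 52) mod 71 = 28
  52^4 mod 71 = (28 * 52) mod 71 = 36
  52^5 mod 71 = (36 * 52) mod 71 = 26
  52^6 mod 71 = (26 * 52) mod 71 = 3
Result: A = 3.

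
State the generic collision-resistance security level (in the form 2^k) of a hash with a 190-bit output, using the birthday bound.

Step 1: The birthday paradox gives collision probability ~50% after sqrt(2^n) = 2^(n/2) hashes.
Step 2: For 190-bit output: 2^(190/2) = 2^95.
Step 3: Approximately 2^95 hash computations needed.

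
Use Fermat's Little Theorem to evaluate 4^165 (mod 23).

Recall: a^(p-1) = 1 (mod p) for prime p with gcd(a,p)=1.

Step 1: Since 23 is prime, by Fermat's Little Theorem: 4^22 = 1 (mod 23).
Step 2: Reduce exponent: 165 mod 22 = 11.
Step 3: So 4^165 = 4^11 (mod 23).
Step 4: 4^11 mod 23 = 1.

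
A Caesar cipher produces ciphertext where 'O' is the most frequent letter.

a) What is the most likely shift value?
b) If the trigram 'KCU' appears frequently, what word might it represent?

Step 1: In English, 'E' is the most frequent letter (12.7%).
Step 2: The most frequent ciphertext letter is 'O' (position 14).
Step 3: Shift = (14 - 4) mod 26 = 10.
Step 4: Decrypt 'KCU' by shifting back 10:
  K -> A
  C -> S
  U -> K
Step 5: 'KCU' decrypts to 'ASK'.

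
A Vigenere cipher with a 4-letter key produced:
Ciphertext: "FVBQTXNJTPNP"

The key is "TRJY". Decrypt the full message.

Step 1: Key 'TRJY' has length 4. Extended key: TRJYTRJYTRJY
Step 2: Decrypt each position:
  F(5) - T(19) = 12 = M
  V(21) - R(17) = 4 = E
  B(1) - J(9) = 18 = S
  Q(16) - Y(24) = 18 = S
  T(19) - T(19) = 0 = A
  X(23) - R(17) = 6 = G
  N(13) - J(9) = 4 = E
  J(9) - Y(24) = 11 = L
  T(19) - T(19) = 0 = A
  P(15) - R(17) = 24 = Y
  N(13) - J(9) = 4 = E
  P(15) - Y(24) = 17 = R
Plaintext: MESSAGELAYER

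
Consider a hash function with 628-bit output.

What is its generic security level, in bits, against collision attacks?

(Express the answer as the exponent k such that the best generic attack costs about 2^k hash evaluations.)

Step 1: The hash has a 628-bit output.
Step 2: Collision resistance means it should be infeasible to find any x != y with h(x) = h(y).
By the birthday bound, a generic collision search succeeds after about sqrt(2^628) = 2^(628/2) = 2^314 evaluations.
Step 3: Security level = 314 bits.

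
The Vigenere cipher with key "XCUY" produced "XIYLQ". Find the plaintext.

Step 1: Extend key: XCUYX
Step 2: Decrypt each letter (c - k) mod 26:
  X(23) - X(23) = (23-23) mod 26 = 0 = A
  I(8) - C(2) = (8-2) mod 26 = 6 = G
  Y(24) - U(20) = (24-20) mod 26 = 4 = E
  L(11) - Y(24) = (11-24) mod 26 = 13 = N
  Q(16) - X(23) = (16-23) mod 26 = 19 = T
Plaintext: AGENT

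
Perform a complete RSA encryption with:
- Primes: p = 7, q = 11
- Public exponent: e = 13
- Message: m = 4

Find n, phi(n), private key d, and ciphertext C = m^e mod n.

Step 1: n = 7 * 11 = 77.
Step 2: phi(n) = (7-1)(11-1) = 6 * 10 = 60.
Step 3: Find d = 13^(-1) mod 60 = 37.
  Verify: 13 * 37 = 481 = 1 (mod 60).
Step 4: C = 4^13 mod 77 = 53.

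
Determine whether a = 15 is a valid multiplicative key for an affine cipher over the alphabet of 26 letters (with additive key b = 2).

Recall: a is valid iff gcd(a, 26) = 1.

Step 1: Compute gcd(15, 26).
Step 2: gcd(15, 26) = 1.
Since gcd = 1, 15 is coprime with 26, so it is a valid key.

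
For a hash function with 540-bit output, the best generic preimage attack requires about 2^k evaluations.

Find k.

Step 1: The hash has a 540-bit output.
Step 2: Preimage resistance means: given a digest h(x), it should be infeasible to find any input that hashes to it.
With a 540-bit output there are 2^540 possible digests, so a generic brute-force preimage search costs about 2^540 evaluations.
Step 3: Security level = 540 bits.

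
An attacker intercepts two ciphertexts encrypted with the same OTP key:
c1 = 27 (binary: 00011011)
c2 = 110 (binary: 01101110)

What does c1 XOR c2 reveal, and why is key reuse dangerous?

Step 1: c1 XOR c2 = (m1 XOR k) XOR (m2 XOR k).
Step 2: By XOR associativity/commutativity: = m1 XOR m2 XOR k XOR k = m1 XOR m2.
Step 3: 00011011 XOR 01101110 = 01110101 = 117.
Step 4: The key cancels out! An attacker learns m1 XOR m2 = 117, revealing the relationship between plaintexts.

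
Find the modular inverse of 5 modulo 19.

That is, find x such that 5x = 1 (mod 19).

Step 1: We need x such that 5 * x = 1 (mod 19).
Step 2: Using the extended Euclidean algorithm or trial:
  5 * 4 = 20 = 1 * 19 + 1.
Step 3: Since 20 mod 19 = 1, the inverse is x = 4.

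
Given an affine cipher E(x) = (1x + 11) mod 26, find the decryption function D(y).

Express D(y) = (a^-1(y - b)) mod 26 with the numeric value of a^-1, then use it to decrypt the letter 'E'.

Step 1: Find a^-1, the modular inverse of 1 mod 26.
Step 2: We need 1 * a^-1 = 1 (mod 26).
Step 3: 1 * 1 = 1 = 0 * 26 + 1, so a^-1 = 1.
Step 4: D(y) = 1(y - 11) mod 26.
Step 5: Apply to 'E' (y = 4): D(4) = 1 * (4 - 11) mod 26 = 1 * -7 mod 26 = 19 -> 'T'.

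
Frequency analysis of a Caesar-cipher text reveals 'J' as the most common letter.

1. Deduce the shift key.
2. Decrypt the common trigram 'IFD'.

Step 1: In English, 'E' is the most frequent letter (12.7%).
Step 2: The most frequent ciphertext letter is 'J' (position 9).
Step 3: Shift = (9 - 4) mod 26 = 5.
Step 4: Decrypt 'IFD' by shifting back 5:
  I -> D
  F -> A
  D -> Y
Step 5: 'IFD' decrypts to 'DAY'.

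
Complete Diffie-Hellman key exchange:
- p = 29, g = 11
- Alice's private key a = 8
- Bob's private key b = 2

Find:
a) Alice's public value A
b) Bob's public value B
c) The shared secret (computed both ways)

Step 1: A = g^a mod p = 11^8 mod 29 = 16.
Step 2: B = g^b mod p = 11^2 mod 29 = 5.
Step 3: Alice computes s = B^a mod p = 5^8 mod 29 = 24.
Step 4: Bob computes s = A^b mod p = 16^2 mod 29 = 24.
Both sides agree: shared secret = 24.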